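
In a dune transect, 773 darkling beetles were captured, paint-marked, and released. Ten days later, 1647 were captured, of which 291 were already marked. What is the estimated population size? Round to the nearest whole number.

N ≈ 4375

If marked individuals mix randomly, R/C ≈ M/N, giving N ≈ M·C/R.
N = (773 × 1647) / 291 = 1273131 / 291 ≈ 4375.0 → 4375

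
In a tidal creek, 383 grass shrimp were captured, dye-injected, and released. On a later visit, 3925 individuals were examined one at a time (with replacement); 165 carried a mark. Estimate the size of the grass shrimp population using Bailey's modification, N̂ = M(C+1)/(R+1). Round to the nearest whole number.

N̂ = 383·(3925+1)/(165+1) = 383·3926/166 = 1503658/166 ≈ 9058.2 → 9058

N ≈ 9058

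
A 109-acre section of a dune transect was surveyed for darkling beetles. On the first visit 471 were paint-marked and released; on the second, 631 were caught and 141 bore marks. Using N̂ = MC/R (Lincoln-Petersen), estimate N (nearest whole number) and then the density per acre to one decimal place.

N̂ = 471·631/141 = 297201/141 ≈ 2107.8 → 2108
Density = N̂ / area = 2108 / 109 ≈ 19.34 → 19.3 per acre

density ≈ 19.3 darkling beetles per acre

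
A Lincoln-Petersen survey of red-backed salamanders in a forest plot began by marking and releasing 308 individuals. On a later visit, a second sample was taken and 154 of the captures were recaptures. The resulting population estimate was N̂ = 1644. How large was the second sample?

From N = M·C/R: C = N·R / M = 1644·154 / 308 = 253176 / 308 = 822.

C = 822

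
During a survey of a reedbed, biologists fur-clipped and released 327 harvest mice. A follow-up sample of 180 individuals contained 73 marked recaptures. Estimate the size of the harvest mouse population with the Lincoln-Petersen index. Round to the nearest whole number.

N = (327 × 180) / 73 = 58860 / 73 ≈ 806.3 → 806

N ≈ 806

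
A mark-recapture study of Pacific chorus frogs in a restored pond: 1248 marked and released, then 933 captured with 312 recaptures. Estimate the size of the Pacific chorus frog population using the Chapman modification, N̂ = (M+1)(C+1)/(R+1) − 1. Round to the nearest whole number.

N̂ = (1248+1)(933+1)/(312+1) − 1 = 1249·934/313 − 1
= 1166566/313 − 1 ≈ 3727.0 − 1 ≈ 3726.0 → 3726

N ≈ 3726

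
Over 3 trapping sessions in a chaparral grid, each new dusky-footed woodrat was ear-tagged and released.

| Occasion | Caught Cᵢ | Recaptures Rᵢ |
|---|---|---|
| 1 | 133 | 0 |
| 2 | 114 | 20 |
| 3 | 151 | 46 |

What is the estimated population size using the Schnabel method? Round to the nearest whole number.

N ≈ 749

Marked at large before each occasion: Mᵢ = Σⱼ<ᵢ (Cⱼ − Rⱼ) → M1=0, M2=133, M3=227
Σ MᵢCᵢ = 0·133 + 133·114 + 227·151 = 0 + 15162 + 34277 = 49439
Σ Rᵢ = 0 + 20 + 46 = 66
N̂ = 49439 / 66 ≈ 749.1 → 749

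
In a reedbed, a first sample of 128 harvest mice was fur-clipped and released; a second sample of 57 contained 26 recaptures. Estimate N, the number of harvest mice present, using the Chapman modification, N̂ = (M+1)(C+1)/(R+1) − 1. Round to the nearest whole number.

N̂ = (128+1)(57+1)/(26+1) − 1 = 129·58/27 − 1
= 7482/27 − 1 ≈ 277.1 − 1 ≈ 276.1 → 276

N ≈ 276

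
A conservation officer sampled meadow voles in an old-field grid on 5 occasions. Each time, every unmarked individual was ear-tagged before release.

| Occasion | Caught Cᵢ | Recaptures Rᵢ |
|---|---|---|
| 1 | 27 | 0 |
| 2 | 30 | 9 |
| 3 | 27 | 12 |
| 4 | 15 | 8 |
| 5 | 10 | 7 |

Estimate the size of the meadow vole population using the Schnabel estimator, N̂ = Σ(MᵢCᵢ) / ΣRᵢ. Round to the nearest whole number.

N ≈ 104

Marked at large before each occasion: Mᵢ = Σⱼ<ᵢ (Cⱼ − Rⱼ) → M1=0, M2=27, M3=48, M4=63, M5=70
Σ MᵢCᵢ = 0·27 + 27·30 + 48·27 + 63·15 + 70·10 = 0 + 810 + 1296 + 945 + 700 = 3751
Σ Rᵢ = 0 + 9 + 12 + 8 + 7 = 36
N̂ = 3751 / 36 ≈ 104.2 → 104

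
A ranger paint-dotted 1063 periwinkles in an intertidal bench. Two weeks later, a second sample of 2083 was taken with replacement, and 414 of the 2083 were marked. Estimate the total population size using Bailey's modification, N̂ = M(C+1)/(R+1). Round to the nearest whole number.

N ≈ 5338

N̂ = 1063·(2083+1)/(414+1) = 1063·2084/415 = 2215292/415 ≈ 5338.1 → 5338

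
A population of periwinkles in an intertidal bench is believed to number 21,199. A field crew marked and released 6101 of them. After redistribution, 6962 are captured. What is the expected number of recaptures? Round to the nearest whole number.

Expected recaptures E[R] = M·C / N.
E[R] = 6101 × 6962 / 21199 = 42475162 / 21199 ≈ 2003.6 → 2004

expected recaptures ≈ 2004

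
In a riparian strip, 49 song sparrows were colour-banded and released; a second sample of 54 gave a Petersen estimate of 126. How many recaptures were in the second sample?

R = 21

From N = M·C/R: R = M·C / N = 49·54 / 126 = 2646 / 126 = 21.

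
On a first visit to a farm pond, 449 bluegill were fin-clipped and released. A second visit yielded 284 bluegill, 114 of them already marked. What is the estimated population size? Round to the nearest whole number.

N ≈ 1119

N = (449 × 284) / 114 = 127516 / 114 ≈ 1118.6 → 1119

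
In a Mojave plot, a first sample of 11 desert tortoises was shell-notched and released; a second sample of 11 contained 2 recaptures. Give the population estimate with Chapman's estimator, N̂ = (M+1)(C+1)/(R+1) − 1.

N̂ = (11+1)(11+1)/(2+1) − 1 = 12·12/3 − 1
= 144/3 − 1 = 48 − 1 = 47

N = 47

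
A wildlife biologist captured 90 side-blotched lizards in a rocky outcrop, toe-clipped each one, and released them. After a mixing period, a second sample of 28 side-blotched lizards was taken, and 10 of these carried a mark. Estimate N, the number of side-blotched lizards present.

N = 252

The marked fraction in the recapture sample should equal the marked fraction in the population: 10/28 = 90/N.
N = (90 × 28) / 10 = 2520 / 10 = 252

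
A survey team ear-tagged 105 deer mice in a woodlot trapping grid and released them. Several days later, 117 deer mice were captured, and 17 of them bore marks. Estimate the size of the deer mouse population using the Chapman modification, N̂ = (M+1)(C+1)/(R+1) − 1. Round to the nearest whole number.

N̂ = (105+1)(117+1)/(17+1) − 1 = 106·118/18 − 1
= 12508/18 − 1 ≈ 694.9 − 1 ≈ 693.9 → 694

N ≈ 694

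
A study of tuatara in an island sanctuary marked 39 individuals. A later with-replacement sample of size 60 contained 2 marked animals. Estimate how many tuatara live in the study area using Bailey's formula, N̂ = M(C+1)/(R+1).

N = 793

N̂ = 39·(60+1)/(2+1) = 39·61/3 = 2379/3 = 793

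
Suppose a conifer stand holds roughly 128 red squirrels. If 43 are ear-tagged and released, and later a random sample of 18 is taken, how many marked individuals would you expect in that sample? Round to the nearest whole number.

The marked fraction of the population is 43/128, so in a sample of 18 expect C·(M/N) marked.
E[R] = 43 × 18 / 128 = 774 / 128 ≈ 6.0 → 6

expected recaptures ≈ 6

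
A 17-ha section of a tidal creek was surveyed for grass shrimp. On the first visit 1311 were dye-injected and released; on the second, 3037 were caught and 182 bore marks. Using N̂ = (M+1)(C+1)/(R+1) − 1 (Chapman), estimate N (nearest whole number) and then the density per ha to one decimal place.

density ≈ 1281.2 grass shrimp per ha

N̂ = 1312·3038/183 − 1 = 3985856/183 − 1 ≈ 21779.6 → 21780
Density = N̂ / area = 21780 / 17 ≈ 1281.18 → 1281.2 per ha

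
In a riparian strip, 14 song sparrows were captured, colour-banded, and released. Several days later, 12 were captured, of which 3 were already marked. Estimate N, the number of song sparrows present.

N = 56

The marked fraction in the recapture sample should equal the marked fraction in the population: 3/12 = 14/N.
N = (14 × 12) / 3 = 168 / 3 = 56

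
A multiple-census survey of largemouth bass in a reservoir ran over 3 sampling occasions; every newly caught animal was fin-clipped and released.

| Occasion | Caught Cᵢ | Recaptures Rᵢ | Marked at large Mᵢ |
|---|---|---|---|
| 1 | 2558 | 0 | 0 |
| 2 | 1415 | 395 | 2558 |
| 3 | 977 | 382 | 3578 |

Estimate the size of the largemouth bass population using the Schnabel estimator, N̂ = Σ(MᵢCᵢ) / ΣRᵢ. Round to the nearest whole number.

Σ MᵢCᵢ = 0·2558 + 2558·1415 + 3578·977 = 0 + 3619570 + 3495706 = 7115276
Σ Rᵢ = 0 + 395 + 382 = 777
N̂ = 7115276 / 777 ≈ 9157.4 → 9157

N ≈ 9157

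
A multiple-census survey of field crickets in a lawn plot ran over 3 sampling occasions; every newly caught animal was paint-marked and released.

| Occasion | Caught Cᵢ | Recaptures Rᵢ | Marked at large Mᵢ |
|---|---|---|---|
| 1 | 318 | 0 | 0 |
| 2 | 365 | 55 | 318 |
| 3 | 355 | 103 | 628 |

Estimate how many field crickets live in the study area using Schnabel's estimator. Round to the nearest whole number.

N ≈ 2146

Σ MᵢCᵢ = 0·318 + 318·365 + 628·355 = 0 + 116070 + 222940 = 339010
Σ Rᵢ = 0 + 55 + 103 = 158
N̂ = 339010 / 158 ≈ 2145.6 → 2146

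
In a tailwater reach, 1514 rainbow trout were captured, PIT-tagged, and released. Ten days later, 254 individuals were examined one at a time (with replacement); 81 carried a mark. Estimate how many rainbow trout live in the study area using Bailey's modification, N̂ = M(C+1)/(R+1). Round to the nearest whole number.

N̂ = 1514·(254+1)/(81+1) = 1514·255/82 = 386070/82 ≈ 4708.2 → 4708

N ≈ 4708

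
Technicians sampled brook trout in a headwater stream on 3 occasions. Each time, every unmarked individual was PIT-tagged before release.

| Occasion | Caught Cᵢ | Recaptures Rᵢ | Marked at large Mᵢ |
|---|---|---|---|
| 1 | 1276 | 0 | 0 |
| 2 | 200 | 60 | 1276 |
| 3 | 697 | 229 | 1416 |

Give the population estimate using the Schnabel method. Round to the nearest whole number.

Σ MᵢCᵢ = 0·1276 + 1276·200 + 1416·697 = 0 + 255200 + 986952 = 1242152
Σ Rᵢ = 0 + 60 + 229 = 289
N̂ = 1242152 / 289 ≈ 4298.1 → 4298

N ≈ 4298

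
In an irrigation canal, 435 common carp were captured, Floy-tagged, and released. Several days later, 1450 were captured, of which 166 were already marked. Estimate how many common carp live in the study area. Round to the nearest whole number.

N ≈ 3800

N = (435 × 1450) / 166 = 630750 / 166 ≈ 3799.7 → 3800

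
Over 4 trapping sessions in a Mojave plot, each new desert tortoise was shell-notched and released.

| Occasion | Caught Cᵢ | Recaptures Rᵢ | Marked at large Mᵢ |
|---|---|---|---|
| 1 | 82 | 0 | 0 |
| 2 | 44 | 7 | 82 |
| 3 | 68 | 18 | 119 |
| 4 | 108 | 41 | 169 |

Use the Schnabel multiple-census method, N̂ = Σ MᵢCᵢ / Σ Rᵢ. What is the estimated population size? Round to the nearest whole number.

Σ MᵢCᵢ = 0·82 + 82·44 + 119·68 + 169·108 = 0 + 3608 + 8092 + 18252 = 29952
Σ Rᵢ = 0 + 7 + 18 + 41 = 66
N̂ = 29952 / 66 ≈ 453.8 → 454

N ≈ 454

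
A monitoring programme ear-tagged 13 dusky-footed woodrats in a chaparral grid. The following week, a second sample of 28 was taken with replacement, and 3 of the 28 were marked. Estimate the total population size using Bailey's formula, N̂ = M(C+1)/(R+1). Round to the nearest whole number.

N ≈ 94

N̂ = 13·(28+1)/(3+1) = 13·29/4 = 377/4 ≈ 94.2 → 94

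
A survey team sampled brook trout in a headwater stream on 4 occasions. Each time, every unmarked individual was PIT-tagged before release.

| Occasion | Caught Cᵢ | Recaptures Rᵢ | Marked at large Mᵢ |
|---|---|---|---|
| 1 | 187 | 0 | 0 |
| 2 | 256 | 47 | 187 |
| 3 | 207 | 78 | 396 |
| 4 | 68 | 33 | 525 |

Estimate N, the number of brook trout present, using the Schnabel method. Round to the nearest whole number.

N ≈ 1048

Σ MᵢCᵢ = 0·187 + 187·256 + 396·207 + 525·68 = 0 + 47872 + 81972 + 35700 = 165544
Σ Rᵢ = 0 + 47 + 78 + 33 = 158
N̂ = 165544 / 158 ≈ 1047.7 → 1048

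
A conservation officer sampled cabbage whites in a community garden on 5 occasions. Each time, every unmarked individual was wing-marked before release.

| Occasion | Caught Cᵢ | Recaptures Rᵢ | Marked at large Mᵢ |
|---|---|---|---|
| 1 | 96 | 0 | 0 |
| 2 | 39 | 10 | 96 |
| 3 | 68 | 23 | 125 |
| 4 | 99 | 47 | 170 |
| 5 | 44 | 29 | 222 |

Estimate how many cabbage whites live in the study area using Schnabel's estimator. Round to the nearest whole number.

N ≈ 356

Σ MᵢCᵢ = 0·96 + 96·39 + 125·68 + 170·99 + 222·44 = 0 + 3744 + 8500 + 16830 + 9768 = 38842
Σ Rᵢ = 0 + 10 + 23 + 47 + 29 = 109
N̂ = 38842 / 109 ≈ 356.3 → 356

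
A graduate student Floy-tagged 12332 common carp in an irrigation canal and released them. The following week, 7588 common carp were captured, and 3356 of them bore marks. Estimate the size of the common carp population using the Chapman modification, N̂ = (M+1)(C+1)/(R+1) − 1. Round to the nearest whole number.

N̂ = (12332+1)(7588+1)/(3356+1) − 1 = 12333·7589/3357 − 1
= 93595137/3357 − 1 ≈ 27880.6 − 1 ≈ 27879.6 → 27880

N ≈ 27,880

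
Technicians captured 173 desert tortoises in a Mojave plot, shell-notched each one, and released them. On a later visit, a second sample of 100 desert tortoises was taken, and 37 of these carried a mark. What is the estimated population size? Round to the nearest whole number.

N ≈ 468

N = (173 × 100) / 37 = 17300 / 37 ≈ 467.6 → 468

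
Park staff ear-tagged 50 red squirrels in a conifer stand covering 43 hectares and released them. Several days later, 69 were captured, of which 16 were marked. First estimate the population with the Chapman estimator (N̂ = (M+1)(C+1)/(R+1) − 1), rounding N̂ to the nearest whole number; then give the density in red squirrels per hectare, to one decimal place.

density ≈ 4.9 red squirrels per hectare

N̂ = 51·70/17 − 1 = 3570/17 − 1 = 209
Density = N̂ / area = 209 / 43 ≈ 4.86 → 4.9 per hectare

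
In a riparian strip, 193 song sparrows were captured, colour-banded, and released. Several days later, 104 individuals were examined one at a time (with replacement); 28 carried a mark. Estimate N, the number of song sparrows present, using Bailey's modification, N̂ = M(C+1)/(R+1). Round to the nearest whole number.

N̂ = 193·(104+1)/(28+1) = 193·105/29 = 20265/29 ≈ 698.8 → 699

N ≈ 699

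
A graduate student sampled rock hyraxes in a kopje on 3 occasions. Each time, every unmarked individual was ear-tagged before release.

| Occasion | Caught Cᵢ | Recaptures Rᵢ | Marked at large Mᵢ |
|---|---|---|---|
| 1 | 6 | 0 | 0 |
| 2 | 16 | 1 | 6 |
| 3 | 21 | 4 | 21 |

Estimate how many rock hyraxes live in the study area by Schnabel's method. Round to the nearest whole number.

N ≈ 107

Σ MᵢCᵢ = 0·6 + 6·16 + 21·21 = 0 + 96 + 441 = 537
Σ Rᵢ = 0 + 1 + 4 = 5
N̂ = 537 / 5 ≈ 107.4 → 107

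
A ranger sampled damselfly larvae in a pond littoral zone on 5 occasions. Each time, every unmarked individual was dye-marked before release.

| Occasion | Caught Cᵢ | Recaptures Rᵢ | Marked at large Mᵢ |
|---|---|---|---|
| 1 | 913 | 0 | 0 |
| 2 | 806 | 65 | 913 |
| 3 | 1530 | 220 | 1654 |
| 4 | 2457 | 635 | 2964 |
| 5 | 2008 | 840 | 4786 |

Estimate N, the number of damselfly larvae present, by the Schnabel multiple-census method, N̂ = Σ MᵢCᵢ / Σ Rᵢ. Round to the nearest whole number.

Σ MᵢCᵢ = 0·913 + 913·806 + 1654·1530 + 2964·2457 + 4786·2008 = 0 + 735878 + 2530620 + 7282548 + 9610288 = 20159334
Σ Rᵢ = 0 + 65 + 220 + 635 + 840 = 1760
N̂ = 20159334 / 1760 ≈ 11454.2 → 11454

N ≈ 11,454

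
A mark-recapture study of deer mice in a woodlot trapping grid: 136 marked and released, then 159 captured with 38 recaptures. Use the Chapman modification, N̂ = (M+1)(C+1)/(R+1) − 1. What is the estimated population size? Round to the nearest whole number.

N̂ = (136+1)(159+1)/(38+1) − 1 = 137·160/39 − 1
= 21920/39 − 1 ≈ 562.1 − 1 ≈ 561.1 → 561

N ≈ 561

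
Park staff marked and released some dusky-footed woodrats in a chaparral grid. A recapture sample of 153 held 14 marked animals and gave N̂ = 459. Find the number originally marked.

M = 42

From N = M·C/R: M = N·R / C = 459·14 / 153 = 6426 / 153 = 42.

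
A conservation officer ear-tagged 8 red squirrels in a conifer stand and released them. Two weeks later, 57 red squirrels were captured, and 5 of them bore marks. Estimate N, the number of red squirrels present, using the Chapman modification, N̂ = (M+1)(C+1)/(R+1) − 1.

N = 86

N̂ = (8+1)(57+1)/(5+1) − 1 = 9·58/6 − 1
= 522/6 − 1 = 87 − 1 = 86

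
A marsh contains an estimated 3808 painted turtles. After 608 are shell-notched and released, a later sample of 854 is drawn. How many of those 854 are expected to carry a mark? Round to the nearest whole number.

The marked fraction of the population is 608/3808, so in a sample of 854 expect C·(M/N) marked.
E[R] = 608 × 854 / 3808 = 519232 / 3808 ≈ 136.4 → 136

expected recaptures ≈ 136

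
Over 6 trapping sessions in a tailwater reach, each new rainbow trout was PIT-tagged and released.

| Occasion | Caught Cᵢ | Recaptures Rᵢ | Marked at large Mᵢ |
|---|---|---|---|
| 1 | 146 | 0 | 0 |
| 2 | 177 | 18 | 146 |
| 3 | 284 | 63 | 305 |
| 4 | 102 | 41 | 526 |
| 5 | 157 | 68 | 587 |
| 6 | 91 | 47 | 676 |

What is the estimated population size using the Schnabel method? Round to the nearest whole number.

N ≈ 1349

Σ MᵢCᵢ = 0·146 + 146·177 + 305·284 + 526·102 + 587·157 + 676·91 = 0 + 25842 + 86620 + 53652 + 92159 + 61516 = 319789
Σ Rᵢ = 0 + 18 + 63 + 41 + 68 + 47 = 237
N̂ = 319789 / 237 ≈ 1349.3 → 1349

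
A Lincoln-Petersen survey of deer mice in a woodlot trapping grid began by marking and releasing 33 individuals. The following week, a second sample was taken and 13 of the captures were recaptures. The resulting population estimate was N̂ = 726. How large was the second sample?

From N = M·C/R: C = N·R / M = 726·13 / 33 = 9438 / 33 = 286.

C = 286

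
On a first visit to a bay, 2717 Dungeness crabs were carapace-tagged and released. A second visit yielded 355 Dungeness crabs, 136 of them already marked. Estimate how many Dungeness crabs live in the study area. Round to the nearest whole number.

N ≈ 7092

N = (2717 × 355) / 136 = 964535 / 136 ≈ 7092.2 → 7092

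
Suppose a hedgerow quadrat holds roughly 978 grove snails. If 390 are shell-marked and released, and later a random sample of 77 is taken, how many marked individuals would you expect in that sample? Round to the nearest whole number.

expected recaptures ≈ 31

The marked fraction of the population is 390/978, so in a sample of 77 expect C·(M/N) marked.
E[R] = 390 × 77 / 978 = 30030 / 978 ≈ 30.7 → 31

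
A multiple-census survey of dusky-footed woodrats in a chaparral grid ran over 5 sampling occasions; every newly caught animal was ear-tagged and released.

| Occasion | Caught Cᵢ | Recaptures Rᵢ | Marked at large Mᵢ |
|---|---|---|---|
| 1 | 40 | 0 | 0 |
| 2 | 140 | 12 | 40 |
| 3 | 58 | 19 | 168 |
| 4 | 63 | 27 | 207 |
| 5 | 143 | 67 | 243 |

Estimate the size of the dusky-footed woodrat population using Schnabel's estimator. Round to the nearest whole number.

N ≈ 505

Σ MᵢCᵢ = 0·40 + 40·140 + 168·58 + 207·63 + 243·143 = 0 + 5600 + 9744 + 13041 + 34749 = 63134
Σ Rᵢ = 0 + 12 + 19 + 27 + 67 = 125
N̂ = 63134 / 125 ≈ 505.1 → 505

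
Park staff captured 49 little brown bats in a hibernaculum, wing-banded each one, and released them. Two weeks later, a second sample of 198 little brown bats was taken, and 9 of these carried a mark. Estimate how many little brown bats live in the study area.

N = 1078

N = (49 × 198) / 9 = 9702 / 9 = 1078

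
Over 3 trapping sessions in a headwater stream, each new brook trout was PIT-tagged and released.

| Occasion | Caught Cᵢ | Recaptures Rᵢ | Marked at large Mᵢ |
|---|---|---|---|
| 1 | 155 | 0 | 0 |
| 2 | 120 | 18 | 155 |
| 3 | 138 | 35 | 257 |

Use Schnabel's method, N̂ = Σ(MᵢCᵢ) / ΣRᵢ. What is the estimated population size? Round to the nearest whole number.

N ≈ 1020

Σ MᵢCᵢ = 0·155 + 155·120 + 257·138 = 0 + 18600 + 35466 = 54066
Σ Rᵢ = 0 + 18 + 35 = 53
N̂ = 54066 / 53 ≈ 1020.1 → 1020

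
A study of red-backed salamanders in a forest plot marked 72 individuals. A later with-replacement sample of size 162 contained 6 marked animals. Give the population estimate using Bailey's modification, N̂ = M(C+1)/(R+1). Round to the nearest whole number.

N ≈ 1677

N̂ = 72·(162+1)/(6+1) = 72·163/7 = 11736/7 ≈ 1676.6 → 1677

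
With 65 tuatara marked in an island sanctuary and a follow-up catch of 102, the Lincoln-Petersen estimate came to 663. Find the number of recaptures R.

From N = M·C/R: R = M·C / N = 65·102 / 663 = 6630 / 663 = 10.

R = 10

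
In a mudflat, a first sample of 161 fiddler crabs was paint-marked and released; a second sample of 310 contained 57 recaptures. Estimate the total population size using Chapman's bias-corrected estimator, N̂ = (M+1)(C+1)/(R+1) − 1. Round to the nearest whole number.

N ≈ 868

N̂ = (161+1)(310+1)/(57+1) − 1 = 162·311/58 − 1
= 50382/58 − 1 ≈ 868.7 − 1 ≈ 867.7 → 868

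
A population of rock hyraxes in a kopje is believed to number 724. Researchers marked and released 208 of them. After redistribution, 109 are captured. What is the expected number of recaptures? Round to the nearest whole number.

expected recaptures ≈ 31

Expected recaptures E[R] = M·C / N.
E[R] = 208 × 109 / 724 = 22672 / 724 ≈ 31.3 → 31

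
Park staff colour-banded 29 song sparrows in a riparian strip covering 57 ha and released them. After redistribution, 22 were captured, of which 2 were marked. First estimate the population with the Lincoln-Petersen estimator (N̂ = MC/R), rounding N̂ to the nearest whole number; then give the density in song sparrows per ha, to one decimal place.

N̂ = 29·22/2 = 638/2 = 319
Density = N̂ / area = 319 / 57 ≈ 5.60 → 5.6 per ha

density ≈ 5.6 song sparrows per ha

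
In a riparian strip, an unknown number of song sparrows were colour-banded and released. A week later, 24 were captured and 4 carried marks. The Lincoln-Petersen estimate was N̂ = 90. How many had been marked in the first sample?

M = 15

From N = M·C/R: M = N·R / C = 90·4 / 24 = 360 / 24 = 15.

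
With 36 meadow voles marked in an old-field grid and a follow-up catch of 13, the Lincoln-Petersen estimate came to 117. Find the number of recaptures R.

From N = M·C/R: R = M·C / N = 36·13 / 117 = 468 / 117 = 4.

R = 4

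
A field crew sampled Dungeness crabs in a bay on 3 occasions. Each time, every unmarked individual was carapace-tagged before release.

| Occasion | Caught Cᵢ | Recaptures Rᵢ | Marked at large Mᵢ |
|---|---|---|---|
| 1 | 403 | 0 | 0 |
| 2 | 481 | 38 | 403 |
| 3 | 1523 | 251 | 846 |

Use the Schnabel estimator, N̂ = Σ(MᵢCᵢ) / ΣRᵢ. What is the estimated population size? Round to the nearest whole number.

N ≈ 5129

Σ MᵢCᵢ = 0·403 + 403·481 + 846·1523 = 0 + 193843 + 1288458 = 1482301
Σ Rᵢ = 0 + 38 + 251 = 289
N̂ = 1482301 / 289 ≈ 5129.1 → 5129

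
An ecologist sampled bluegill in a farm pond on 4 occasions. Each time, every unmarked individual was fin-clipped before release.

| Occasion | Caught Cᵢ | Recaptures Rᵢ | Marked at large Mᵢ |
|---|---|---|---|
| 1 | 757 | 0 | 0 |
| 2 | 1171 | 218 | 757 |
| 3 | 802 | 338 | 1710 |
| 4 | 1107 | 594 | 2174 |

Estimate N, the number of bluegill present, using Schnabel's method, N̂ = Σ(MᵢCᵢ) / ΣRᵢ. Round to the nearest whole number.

N ≈ 4056

Σ MᵢCᵢ = 0·757 + 757·1171 + 1710·802 + 2174·1107 = 0 + 886447 + 1371420 + 2406618 = 4664485
Σ Rᵢ = 0 + 218 + 338 + 594 = 1150
N̂ = 4664485 / 1150 ≈ 4056.1 → 4056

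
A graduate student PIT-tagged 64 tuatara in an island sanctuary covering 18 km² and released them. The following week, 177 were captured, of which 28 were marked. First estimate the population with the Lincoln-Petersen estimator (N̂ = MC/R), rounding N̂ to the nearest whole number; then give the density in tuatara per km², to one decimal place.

N̂ = 64·177/28 = 11328/28 ≈ 404.6 → 405
Density = N̂ / area = 405 / 18 ≈ 22.50 → 22.5 per km²

density ≈ 22.5 tuatara per km²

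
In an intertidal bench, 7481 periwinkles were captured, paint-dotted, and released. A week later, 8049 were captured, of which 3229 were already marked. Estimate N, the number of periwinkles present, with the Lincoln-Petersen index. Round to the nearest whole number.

N = (7481 × 8049) / 3229 = 60214569 / 3229 ≈ 18648.1 → 18648

N ≈ 18,648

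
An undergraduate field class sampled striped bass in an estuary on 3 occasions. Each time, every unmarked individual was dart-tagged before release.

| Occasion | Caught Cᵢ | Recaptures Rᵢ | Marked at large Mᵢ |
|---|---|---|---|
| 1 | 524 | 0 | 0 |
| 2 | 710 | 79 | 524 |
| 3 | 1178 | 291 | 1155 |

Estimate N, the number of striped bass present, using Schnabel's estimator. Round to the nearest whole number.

N ≈ 4683

Σ MᵢCᵢ = 0·524 + 524·710 + 1155·1178 = 0 + 372040 + 1360590 = 1732630
Σ Rᵢ = 0 + 79 + 291 = 370
N̂ = 1732630 / 370 ≈ 4682.8 → 4683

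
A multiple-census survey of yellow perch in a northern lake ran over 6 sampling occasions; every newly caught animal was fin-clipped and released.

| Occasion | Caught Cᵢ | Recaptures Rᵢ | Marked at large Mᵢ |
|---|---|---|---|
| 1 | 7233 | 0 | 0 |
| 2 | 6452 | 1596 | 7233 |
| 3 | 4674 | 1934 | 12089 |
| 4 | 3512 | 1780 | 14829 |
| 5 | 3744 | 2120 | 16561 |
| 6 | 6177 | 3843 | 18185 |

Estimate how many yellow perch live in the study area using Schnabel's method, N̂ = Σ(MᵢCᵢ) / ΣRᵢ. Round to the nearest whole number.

Σ MᵢCᵢ = 0·7233 + 7233·6452 + 12089·4674 + 14829·3512 + 16561·3744 + 18185·6177 = 0 + 46667316 + 56503986 + 52079448 + 62004384 + 112328745 = 329583879
Σ Rᵢ = 0 + 1596 + 1934 + 1780 + 2120 + 3843 = 11273
N̂ = 329583879 / 11273 ≈ 29236.6 → 29237

N ≈ 29,237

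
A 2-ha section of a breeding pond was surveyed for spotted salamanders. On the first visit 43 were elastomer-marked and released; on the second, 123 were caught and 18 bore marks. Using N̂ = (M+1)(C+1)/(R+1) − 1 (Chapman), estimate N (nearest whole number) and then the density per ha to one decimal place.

N̂ = 44·124/19 − 1 = 5456/19 − 1 ≈ 286.2 → 286
Density = N̂ / area = 286 / 2 = 143.0 per ha

density ≈ 143.0 spotted salamanders per ha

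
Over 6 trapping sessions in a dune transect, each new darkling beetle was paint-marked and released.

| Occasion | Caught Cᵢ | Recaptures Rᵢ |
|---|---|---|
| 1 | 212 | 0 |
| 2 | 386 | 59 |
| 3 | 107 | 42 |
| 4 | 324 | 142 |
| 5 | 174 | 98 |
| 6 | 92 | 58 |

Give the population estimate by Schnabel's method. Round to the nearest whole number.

N ≈ 1382

Marked at large before each occasion: Mᵢ = Σⱼ<ᵢ (Cⱼ − Rⱼ) → M1=0, M2=212, M3=539, M4=604, M5=786, M6=862
Σ MᵢCᵢ = 0·212 + 212·386 + 539·107 + 604·324 + 786·174 + 862·92 = 0 + 81832 + 57673 + 195696 + 136764 + 79304 = 551269
Σ Rᵢ = 0 + 59 + 42 + 142 + 98 + 58 = 399
N̂ = 551269 / 399 ≈ 1381.6 → 1382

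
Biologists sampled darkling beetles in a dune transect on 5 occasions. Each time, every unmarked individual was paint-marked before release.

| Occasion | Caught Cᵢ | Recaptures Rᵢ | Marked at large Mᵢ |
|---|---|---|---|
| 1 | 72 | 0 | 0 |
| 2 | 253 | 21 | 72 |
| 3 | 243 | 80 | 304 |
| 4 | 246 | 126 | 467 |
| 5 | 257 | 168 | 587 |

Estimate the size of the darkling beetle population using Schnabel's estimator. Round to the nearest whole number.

N ≈ 906

Σ MᵢCᵢ = 0·72 + 72·253 + 304·243 + 467·246 + 587·257 = 0 + 18216 + 73872 + 114882 + 150859 = 357829
Σ Rᵢ = 0 + 21 + 80 + 126 + 168 = 395
N̂ = 357829 / 395 ≈ 905.9 → 906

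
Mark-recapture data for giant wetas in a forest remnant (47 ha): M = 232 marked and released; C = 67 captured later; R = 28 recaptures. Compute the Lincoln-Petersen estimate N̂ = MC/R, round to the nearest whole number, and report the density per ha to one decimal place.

density ≈ 11.8 giant wetas per ha

N̂ = 232·67/28 = 15544/28 ≈ 555.1 → 555
Density = N̂ / area = 555 / 47 ≈ 11.81 → 11.8 per ha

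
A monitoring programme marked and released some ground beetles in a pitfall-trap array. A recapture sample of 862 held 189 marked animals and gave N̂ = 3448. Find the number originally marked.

M = 756

From N = M·C/R: M = N·R / C = 3448·189 / 862 = 651672 / 862 = 756.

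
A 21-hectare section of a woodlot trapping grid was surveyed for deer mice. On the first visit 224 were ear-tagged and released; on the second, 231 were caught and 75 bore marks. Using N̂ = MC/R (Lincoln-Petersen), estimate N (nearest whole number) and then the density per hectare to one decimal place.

N̂ = 224·231/75 = 51744/75 ≈ 689.9 → 690
Density = N̂ / area = 690 / 21 ≈ 32.86 → 32.9 per hectare

density ≈ 32.9 deer mice per hectare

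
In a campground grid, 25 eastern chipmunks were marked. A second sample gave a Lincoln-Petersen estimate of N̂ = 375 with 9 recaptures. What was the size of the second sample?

C = 135

From N = M·C/R: C = N·R / M = 375·9 / 25 = 3375 / 25 = 135.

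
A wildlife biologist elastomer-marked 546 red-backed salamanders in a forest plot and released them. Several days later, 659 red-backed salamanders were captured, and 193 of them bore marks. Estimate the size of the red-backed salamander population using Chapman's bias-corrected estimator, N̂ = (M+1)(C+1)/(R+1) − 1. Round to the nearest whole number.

N ≈ 1860

N̂ = (546+1)(659+1)/(193+1) − 1 = 547·660/194 − 1
= 361020/194 − 1 ≈ 1860.9 − 1 ≈ 1859.9 → 1860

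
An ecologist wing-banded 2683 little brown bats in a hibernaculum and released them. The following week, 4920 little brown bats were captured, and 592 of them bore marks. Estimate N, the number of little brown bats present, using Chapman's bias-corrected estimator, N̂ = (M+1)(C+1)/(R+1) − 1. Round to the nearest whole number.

N̂ = (2683+1)(4920+1)/(592+1) − 1 = 2684·4921/593 − 1
= 13207964/593 − 1 ≈ 22273.1 − 1 ≈ 22272.1 → 22272

N ≈ 22,272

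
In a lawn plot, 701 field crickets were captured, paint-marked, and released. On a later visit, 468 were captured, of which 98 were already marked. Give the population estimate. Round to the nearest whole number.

N ≈ 3348

If marked individuals mix randomly, R/C ≈ M/N, giving N ≈ M·C/R.
N = (701 × 468) / 98 = 328068 / 98 ≈ 3347.6 → 3348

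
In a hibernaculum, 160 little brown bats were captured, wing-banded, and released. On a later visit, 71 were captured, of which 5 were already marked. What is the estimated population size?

If marked individuals mix randomly, R/C ≈ M/N, giving N ≈ M·C/R.
N = (160 × 71) / 5 = 11360 / 5 = 2272

N = 2272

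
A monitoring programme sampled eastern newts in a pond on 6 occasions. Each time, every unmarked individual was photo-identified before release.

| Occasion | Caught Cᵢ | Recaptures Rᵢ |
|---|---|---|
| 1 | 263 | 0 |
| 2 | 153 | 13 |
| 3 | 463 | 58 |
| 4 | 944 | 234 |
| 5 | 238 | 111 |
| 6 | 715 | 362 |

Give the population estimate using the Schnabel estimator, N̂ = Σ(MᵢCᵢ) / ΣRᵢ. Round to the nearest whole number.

Marked at large before each occasion: Mᵢ = Σⱼ<ᵢ (Cⱼ − Rⱼ) → M1=0, M2=263, M3=403, M4=808, M5=1518, M6=1645
Σ MᵢCᵢ = 0·263 + 263·153 + 403·463 + 808·944 + 1518·238 + 1645·715 = 0 + 40239 + 186589 + 762752 + 361284 + 1176175 = 2527039
Σ Rᵢ = 0 + 13 + 58 + 234 + 111 + 362 = 778
N̂ = 2527039 / 778 ≈ 3248.1 → 3248

N ≈ 3248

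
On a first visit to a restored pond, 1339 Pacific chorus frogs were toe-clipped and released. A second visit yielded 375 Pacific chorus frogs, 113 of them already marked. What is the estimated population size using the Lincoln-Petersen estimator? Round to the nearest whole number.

Lincoln-Petersen assumes M/N = R/C, so N = M·C / R.
N = (1339 × 375) / 113 = 502125 / 113 ≈ 4443.6 → 4444

N ≈ 4444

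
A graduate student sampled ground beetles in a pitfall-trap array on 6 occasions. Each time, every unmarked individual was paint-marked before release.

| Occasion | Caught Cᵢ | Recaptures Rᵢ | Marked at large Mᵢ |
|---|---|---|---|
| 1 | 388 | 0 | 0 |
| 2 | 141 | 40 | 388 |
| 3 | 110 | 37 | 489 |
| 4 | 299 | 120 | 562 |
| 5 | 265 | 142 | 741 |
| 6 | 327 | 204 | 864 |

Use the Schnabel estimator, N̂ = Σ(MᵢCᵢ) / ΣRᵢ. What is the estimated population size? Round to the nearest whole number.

Σ MᵢCᵢ = 0·388 + 388·141 + 489·110 + 562·299 + 741·265 + 864·327 = 0 + 54708 + 53790 + 168038 + 196365 + 282528 = 755429
Σ Rᵢ = 0 + 40 + 37 + 120 + 142 + 204 = 543
N̂ = 755429 / 543 ≈ 1391.2 → 1391

N ≈ 1391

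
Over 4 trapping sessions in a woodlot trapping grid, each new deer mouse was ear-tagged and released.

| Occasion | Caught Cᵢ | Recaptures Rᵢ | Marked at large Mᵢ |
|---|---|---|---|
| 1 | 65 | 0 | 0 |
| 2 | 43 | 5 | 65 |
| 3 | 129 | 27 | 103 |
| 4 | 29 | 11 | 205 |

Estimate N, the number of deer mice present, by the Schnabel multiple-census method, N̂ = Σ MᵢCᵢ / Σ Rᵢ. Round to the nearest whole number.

Σ MᵢCᵢ = 0·65 + 65·43 + 103·129 + 205·29 = 0 + 2795 + 13287 + 5945 = 22027
Σ Rᵢ = 0 + 5 + 27 + 11 = 43
N̂ = 22027 / 43 ≈ 512.3 → 512

N ≈ 512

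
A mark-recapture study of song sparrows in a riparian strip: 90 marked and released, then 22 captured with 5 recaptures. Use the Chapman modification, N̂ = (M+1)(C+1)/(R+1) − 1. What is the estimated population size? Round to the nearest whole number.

N ≈ 348

N̂ = (90+1)(22+1)/(5+1) − 1 = 91·23/6 − 1
= 2093/6 − 1 ≈ 348.8 − 1 ≈ 347.8 → 348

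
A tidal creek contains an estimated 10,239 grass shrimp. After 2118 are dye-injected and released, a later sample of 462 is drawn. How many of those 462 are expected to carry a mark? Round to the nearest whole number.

The marked fraction of the population is 2118/10239, so in a sample of 462 expect C·(M/N) marked.
E[R] = 2118 × 462 / 10239 = 978516 / 10239 ≈ 95.6 → 96

expected recaptures ≈ 96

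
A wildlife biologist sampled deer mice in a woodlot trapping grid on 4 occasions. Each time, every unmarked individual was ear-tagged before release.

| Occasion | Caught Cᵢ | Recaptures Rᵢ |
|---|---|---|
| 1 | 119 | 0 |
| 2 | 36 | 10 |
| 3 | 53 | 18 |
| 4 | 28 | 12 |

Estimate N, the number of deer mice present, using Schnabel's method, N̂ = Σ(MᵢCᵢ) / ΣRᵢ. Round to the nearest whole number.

N ≈ 425

Marked at large before each occasion: Mᵢ = Σⱼ<ᵢ (Cⱼ − Rⱼ) → M1=0, M2=119, M3=145, M4=180
Σ MᵢCᵢ = 0·119 + 119·36 + 145·53 + 180·28 = 0 + 4284 + 7685 + 5040 = 17009
Σ Rᵢ = 0 + 10 + 18 + 12 = 40
N̂ = 17009 / 40 ≈ 425.2 → 425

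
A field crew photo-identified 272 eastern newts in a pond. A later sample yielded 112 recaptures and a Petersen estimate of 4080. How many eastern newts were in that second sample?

C = 1680

From N = M·C/R: C = N·R / M = 4080·112 / 272 = 456960 / 272 = 1680.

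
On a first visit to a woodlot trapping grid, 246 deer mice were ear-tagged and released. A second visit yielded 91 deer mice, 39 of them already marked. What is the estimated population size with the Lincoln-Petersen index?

N = 574

If marked individuals mix randomly, R/C ≈ M/N, giving N ≈ M·C/R.
N = (246 × 91) / 39 = 22386 / 39 = 574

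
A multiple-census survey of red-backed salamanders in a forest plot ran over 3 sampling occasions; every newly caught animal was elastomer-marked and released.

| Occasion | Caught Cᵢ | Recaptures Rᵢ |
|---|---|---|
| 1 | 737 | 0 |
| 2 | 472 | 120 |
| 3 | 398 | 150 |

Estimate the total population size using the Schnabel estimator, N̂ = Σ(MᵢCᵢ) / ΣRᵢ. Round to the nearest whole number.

N ≈ 2894

Marked at large before each occasion: Mᵢ = Σⱼ<ᵢ (Cⱼ − Rⱼ) → M1=0, M2=737, M3=1089
Σ MᵢCᵢ = 0·737 + 737·472 + 1089·398 = 0 + 347864 + 433422 = 781286
Σ Rᵢ = 0 + 120 + 150 = 270
N̂ = 781286 / 270 ≈ 2893.7 → 2894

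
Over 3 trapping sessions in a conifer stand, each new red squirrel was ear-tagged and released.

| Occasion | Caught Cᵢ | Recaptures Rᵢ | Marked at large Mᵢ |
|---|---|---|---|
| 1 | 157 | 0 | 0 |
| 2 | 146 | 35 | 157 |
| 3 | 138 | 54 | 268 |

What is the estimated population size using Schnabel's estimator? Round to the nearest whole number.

Σ MᵢCᵢ = 0·157 + 157·146 + 268·138 = 0 + 22922 + 36984 = 59906
Σ Rᵢ = 0 + 35 + 54 = 89
N̂ = 59906 / 89 ≈ 673.1 → 673

N ≈ 673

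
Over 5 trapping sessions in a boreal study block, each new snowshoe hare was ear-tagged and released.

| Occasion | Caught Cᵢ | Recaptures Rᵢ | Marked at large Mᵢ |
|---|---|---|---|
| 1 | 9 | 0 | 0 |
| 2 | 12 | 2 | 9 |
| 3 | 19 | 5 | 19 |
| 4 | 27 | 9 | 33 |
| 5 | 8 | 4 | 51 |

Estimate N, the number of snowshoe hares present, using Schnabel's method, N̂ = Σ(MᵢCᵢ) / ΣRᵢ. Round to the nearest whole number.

Σ MᵢCᵢ = 0·9 + 9·12 + 19·19 + 33·27 + 51·8 = 0 + 108 + 361 + 891 + 408 = 1768
Σ Rᵢ = 0 + 2 + 5 + 9 + 4 = 20
N̂ = 1768 / 20 ≈ 88.4 → 88

N ≈ 88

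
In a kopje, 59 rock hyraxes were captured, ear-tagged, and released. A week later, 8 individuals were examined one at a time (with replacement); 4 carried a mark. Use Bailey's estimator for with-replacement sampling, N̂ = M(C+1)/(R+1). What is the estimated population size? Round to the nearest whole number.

N̂ = 59·(8+1)/(4+1) = 59·9/5 = 531/5 ≈ 106.2 → 106

N ≈ 106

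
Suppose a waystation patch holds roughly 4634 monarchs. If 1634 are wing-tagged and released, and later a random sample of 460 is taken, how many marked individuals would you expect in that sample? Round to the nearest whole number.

The marked fraction of the population is 1634/4634, so in a sample of 460 expect C·(M/N) marked.
E[R] = 1634 × 460 / 4634 = 751640 / 4634 ≈ 162.2 → 162

expected recaptures ≈ 162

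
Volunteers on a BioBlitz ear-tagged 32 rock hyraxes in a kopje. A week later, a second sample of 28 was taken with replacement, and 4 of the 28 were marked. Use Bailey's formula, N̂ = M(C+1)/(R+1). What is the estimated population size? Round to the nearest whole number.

N ≈ 186

N̂ = 32·(28+1)/(4+1) = 32·29/5 = 928/5 ≈ 185.6 → 186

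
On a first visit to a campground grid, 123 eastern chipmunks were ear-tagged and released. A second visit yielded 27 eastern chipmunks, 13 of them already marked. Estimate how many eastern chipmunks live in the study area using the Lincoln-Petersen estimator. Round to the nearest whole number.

N ≈ 255

N = (123 × 27) / 13 = 3321 / 13 ≈ 255.46 → 255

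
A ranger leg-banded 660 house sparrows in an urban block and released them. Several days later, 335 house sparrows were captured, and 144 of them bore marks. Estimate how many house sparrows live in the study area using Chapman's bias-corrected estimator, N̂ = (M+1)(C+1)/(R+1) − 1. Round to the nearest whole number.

N̂ = (660+1)(335+1)/(144+1) − 1 = 661·336/145 − 1
= 222096/145 − 1 ≈ 1531.7 − 1 ≈ 1530.7 → 1531

N ≈ 1531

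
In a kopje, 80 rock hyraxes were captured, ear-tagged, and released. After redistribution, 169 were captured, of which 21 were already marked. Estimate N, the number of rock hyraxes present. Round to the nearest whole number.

Lincoln-Petersen assumes M/N = R/C, so N = M·C / R.
N = (80 × 169) / 21 = 13520 / 21 ≈ 643.8 → 644

N ≈ 644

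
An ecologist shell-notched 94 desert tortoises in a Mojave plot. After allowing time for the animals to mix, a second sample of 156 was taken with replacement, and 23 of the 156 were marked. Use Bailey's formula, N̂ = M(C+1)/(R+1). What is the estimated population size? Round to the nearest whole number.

N̂ = 94·(156+1)/(23+1) = 94·157/24 = 14758/24 ≈ 614.9 → 615

N ≈ 615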